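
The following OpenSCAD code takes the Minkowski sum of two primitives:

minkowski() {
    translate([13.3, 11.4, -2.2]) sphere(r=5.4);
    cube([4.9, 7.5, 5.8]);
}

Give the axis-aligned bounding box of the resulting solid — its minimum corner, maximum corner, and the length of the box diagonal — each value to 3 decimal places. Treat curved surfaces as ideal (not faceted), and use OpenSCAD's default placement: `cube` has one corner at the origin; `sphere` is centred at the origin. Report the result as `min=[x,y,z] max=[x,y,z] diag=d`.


min=[7.900,6.000,-7.600] max=[23.600,24.300,9.000] diag=29.274

A = translate([13.3, 11.4, -2.2]) sphere(r=5.4) → bbox [7.9,6,-7.6] .. [18.7,16.8,3.2]
B = cube([4.9, 7.5, 5.8]) → bbox [0,0,0] .. [4.9,7.5,5.8]
lo = A.lo+B.lo = [7.9+0, 6+0, -7.6+0] = [7.900,6.000,-7.600]
hi = A.hi+B.hi = [18.7+4.9, 16.8+7.5, 3.2+5.8] = [23.600,24.300,9.000]
diag = √(15.7²+18.3²+16.6²) = √856.94 = 29.274


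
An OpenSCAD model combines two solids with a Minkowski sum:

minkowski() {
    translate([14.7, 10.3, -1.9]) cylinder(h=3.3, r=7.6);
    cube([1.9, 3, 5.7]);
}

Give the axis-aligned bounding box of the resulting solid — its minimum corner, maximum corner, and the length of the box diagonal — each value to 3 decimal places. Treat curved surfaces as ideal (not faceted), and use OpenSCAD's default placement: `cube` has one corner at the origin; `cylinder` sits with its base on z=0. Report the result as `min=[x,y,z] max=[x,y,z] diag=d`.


A = translate([14.7, 10.3, -1.9]) cylinder(h=3.3, r=7.6) → bbox [7.1,2.7,-1.9] .. [22.3,17.9,1.4]
B = cube([1.9, 3, 5.7]) → bbox [0,0,0] .. [1.9,3,5.7]
lo = A.lo+B.lo = [7.1+0, 2.7+0, -1.9+0] = [7.100,2.700,-1.900]
hi = A.hi+B.hi = [22.3+1.9, 17.9+3, 1.4+5.7] = [24.200,20.900,7.100]
diag = √(17.1²+18.2²+9²) = √704.65 = 26.545

min=[7.100,2.700,-1.900] max=[24.200,20.900,7.100] diag=26.545


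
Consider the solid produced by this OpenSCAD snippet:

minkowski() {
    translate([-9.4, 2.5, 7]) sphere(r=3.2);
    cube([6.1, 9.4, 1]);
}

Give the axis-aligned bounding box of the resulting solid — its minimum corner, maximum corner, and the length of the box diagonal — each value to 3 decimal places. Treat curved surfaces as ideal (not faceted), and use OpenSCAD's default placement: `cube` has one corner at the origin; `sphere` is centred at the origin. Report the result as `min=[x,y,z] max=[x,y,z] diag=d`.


A = translate([-9.4, 2.5, 7]) sphere(r=3.2) → bbox [-12.6,-0.7,3.8] .. [-6.2,5.7,10.2]
B = cube([6.1, 9.4, 1]) → bbox [0,0,0] .. [6.1,9.4,1]
lo = A.lo+B.lo = [-12.6+0, -0.7+0, 3.8+0] = [-12.600,-0.700,3.800]
hi = A.hi+B.hi = [-6.2+6.1, 5.7+9.4, 10.2+1] = [-0.100,15.100,11.200]
diag = √(12.5²+15.8²+7.4²) = √460.65 = 21.463

min=[-12.600,-0.700,3.800] max=[-0.100,15.100,11.200] diag=21.463


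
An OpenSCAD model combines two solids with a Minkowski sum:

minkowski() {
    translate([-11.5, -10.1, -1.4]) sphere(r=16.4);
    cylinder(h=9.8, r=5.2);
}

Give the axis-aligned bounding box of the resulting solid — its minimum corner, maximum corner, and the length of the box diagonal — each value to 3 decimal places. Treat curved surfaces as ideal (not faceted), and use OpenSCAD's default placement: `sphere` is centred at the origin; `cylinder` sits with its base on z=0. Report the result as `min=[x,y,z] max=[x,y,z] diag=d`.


A = translate([-11.5, -10.1, -1.4]) sphere(r=16.4) → bbox [-27.9,-26.5,-17.8] .. [4.9,6.3,15]
B = cylinder(h=9.8, r=5.2) → bbox [-5.2,-5.2,0] .. [5.2,5.2,9.8]
lo = A.lo+B.lo = [-27.9-5.2, -26.5-5.2, -17.8+0] = [-33.100,-31.700,-17.800]
hi = A.hi+B.hi = [4.9+5.2, 6.3+5.2, 15+9.8] = [10.100,11.500,24.800]
diag = √(43.2²+43.2²+42.6²) = √5547.24 = 74.480

min=[-33.100,-31.700,-17.800] max=[10.100,11.500,24.800] diag=74.480


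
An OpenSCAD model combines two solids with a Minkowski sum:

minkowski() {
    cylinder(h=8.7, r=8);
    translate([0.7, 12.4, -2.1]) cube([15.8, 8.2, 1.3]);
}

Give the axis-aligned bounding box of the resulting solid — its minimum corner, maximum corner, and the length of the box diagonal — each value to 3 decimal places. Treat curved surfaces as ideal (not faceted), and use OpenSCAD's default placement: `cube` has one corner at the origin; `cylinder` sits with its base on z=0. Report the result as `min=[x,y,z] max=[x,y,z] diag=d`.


min=[-7.300,4.400,-2.100] max=[24.500,28.600,7.900] diag=41.193

A = translate([0.7, 12.4, -2.1]) cube([15.8, 8.2, 1.3]) → bbox [0.7,12.4,-2.1] .. [16.5,20.6,-0.8]
B = cylinder(h=8.7, r=8) → bbox [-8,-8,0] .. [8,8,8.7]
lo = A.lo+B.lo = [0.7-8, 12.4-8, -2.1+0] = [-7.300,4.400,-2.100]
hi = A.hi+B.hi = [16.5+8, 20.6+8, -0.8+8.7] = [24.500,28.600,7.900]
diag = √(31.8²+24.2²+10²) = √1696.88 = 41.193


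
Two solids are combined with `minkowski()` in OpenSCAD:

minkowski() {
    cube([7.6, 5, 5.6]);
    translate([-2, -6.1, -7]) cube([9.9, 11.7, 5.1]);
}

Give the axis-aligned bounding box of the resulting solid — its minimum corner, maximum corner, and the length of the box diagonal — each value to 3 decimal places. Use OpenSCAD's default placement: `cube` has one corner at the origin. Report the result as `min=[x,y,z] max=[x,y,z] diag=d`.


min=[-2.000,-6.100,-7.000] max=[15.500,10.600,3.700] diag=26.451

A = translate([-2, -6.1, -7]) cube([9.9, 11.7, 5.1]) → bbox [-2,-6.1,-7] .. [7.9,5.6,-1.9]
B = cube([7.6, 5, 5.6]) → bbox [0,0,0] .. [7.6,5,5.6]
lo = A.lo+B.lo = [-2+0, -6.1+0, -7+0] = [-2.000,-6.100,-7.000]
hi = A.hi+B.hi = [7.9+7.6, 5.6+5, -1.9+5.6] = [15.500,10.600,3.700]
diag = √(17.5²+16.7²+10.7²) = √699.63 = 26.451


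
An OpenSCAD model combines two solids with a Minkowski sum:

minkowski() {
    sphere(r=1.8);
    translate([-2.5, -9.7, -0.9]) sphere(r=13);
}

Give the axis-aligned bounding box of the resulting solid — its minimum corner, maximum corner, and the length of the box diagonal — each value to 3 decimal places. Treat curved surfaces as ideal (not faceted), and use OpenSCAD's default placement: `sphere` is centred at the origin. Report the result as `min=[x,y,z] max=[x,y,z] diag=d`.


A = translate([-2.5, -9.7, -0.9]) sphere(r=13) → bbox [-15.5,-22.7,-13.9] .. [10.5,3.3,12.1]
B = sphere(r=1.8) → bbox [-1.8,-1.8,-1.8] .. [1.8,1.8,1.8]
lo = A.lo+B.lo = [-15.5-1.8, -22.7-1.8, -13.9-1.8] = [-17.300,-24.500,-15.700]
hi = A.hi+B.hi = [10.5+1.8, 3.3+1.8, 12.1+1.8] = [12.300,5.100,13.900]
diag = √(29.6²+29.6²+29.6²) = √2628.48 = 51.269

min=[-17.300,-24.500,-15.700] max=[12.300,5.100,13.900] diag=51.269


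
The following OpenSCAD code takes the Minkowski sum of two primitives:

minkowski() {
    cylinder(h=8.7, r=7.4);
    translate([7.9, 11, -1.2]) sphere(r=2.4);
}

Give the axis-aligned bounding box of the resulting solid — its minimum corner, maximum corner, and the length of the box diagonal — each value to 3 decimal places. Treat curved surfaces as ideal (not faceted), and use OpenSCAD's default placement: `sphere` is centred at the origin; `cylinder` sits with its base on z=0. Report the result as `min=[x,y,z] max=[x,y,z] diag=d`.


min=[-1.900,1.200,-3.600] max=[17.700,20.800,9.900] diag=30.831

A = translate([7.9, 11, -1.2]) sphere(r=2.4) → bbox [5.5,8.6,-3.6] .. [10.3,13.4,1.2]
B = cylinder(h=8.7, r=7.4) → bbox [-7.4,-7.4,0] .. [7.4,7.4,8.7]
lo = A.lo+B.lo = [5.5-7.4, 8.6-7.4, -3.6+0] = [-1.900,1.200,-3.600]
hi = A.hi+B.hi = [10.3+7.4, 13.4+7.4, 1.2+8.7] = [17.700,20.800,9.900]
diag = √(19.6²+19.6²+13.5²) = √950.57 = 30.831


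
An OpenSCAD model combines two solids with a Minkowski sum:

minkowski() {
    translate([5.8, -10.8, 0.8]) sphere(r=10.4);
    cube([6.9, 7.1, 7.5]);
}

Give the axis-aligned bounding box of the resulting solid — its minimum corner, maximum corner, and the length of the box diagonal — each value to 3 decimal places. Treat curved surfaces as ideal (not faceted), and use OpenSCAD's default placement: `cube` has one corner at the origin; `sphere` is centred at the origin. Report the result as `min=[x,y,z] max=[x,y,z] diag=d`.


min=[-4.600,-21.200,-9.600] max=[23.100,6.700,18.700] diag=48.442

A = translate([5.8, -10.8, 0.8]) sphere(r=10.4) → bbox [-4.6,-21.2,-9.6] .. [16.2,-0.4,11.2]
B = cube([6.9, 7.1, 7.5]) → bbox [0,0,0] .. [6.9,7.1,7.5]
lo = A.lo+B.lo = [-4.6+0, -21.2+0, -9.6+0] = [-4.600,-21.200,-9.600]
hi = A.hi+B.hi = [16.2+6.9, -0.4+7.1, 11.2+7.5] = [23.100,6.700,18.700]
diag = √(27.7²+27.9²+28.3²) = √2346.59 = 48.442


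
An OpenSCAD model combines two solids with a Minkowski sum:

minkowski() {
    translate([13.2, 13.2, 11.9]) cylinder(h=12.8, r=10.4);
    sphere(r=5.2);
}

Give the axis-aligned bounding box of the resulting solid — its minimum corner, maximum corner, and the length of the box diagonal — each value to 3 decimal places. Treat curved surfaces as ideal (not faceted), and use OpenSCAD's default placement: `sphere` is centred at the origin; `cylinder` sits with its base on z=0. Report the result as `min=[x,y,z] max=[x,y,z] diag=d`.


A = translate([13.2, 13.2, 11.9]) cylinder(h=12.8, r=10.4) → bbox [2.8,2.8,11.9] .. [23.6,23.6,24.7]
B = sphere(r=5.2) → bbox [-5.2,-5.2,-5.2] .. [5.2,5.2,5.2]
lo = A.lo+B.lo = [2.8-5.2, 2.8-5.2, 11.9-5.2] = [-2.400,-2.400,6.700]
hi = A.hi+B.hi = [23.6+5.2, 23.6+5.2, 24.7+5.2] = [28.800,28.800,29.900]
diag = √(31.2²+31.2²+23.2²) = √2485.12 = 49.851

min=[-2.400,-2.400,6.700] max=[28.800,28.800,29.900] diag=49.851


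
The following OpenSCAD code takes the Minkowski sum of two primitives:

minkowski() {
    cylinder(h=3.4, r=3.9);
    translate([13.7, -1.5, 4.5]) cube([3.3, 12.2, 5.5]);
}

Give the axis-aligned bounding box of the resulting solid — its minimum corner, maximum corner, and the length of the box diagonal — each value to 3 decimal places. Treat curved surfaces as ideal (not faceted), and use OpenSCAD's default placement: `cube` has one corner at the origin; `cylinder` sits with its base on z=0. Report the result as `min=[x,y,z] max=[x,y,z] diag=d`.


min=[9.800,-5.400,4.500] max=[20.900,14.600,13.400] diag=24.544

A = translate([13.7, -1.5, 4.5]) cube([3.3, 12.2, 5.5]) → bbox [13.7,-1.5,4.5] .. [17,10.7,10]
B = cylinder(h=3.4, r=3.9) → bbox [-3.9,-3.9,0] .. [3.9,3.9,3.4]
lo = A.lo+B.lo = [13.7-3.9, -1.5-3.9, 4.5+0] = [9.800,-5.400,4.500]
hi = A.hi+B.hi = [17+3.9, 10.7+3.9, 10+3.4] = [20.900,14.600,13.400]
diag = √(11.1²+20²+8.9²) = √602.42 = 24.544


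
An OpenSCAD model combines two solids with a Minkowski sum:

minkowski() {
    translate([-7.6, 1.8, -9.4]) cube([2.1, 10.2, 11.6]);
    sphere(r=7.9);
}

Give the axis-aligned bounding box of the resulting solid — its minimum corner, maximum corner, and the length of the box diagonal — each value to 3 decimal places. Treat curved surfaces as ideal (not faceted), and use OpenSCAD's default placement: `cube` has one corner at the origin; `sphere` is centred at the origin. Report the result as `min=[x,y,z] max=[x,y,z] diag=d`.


min=[-15.500,-6.100,-17.300] max=[2.400,19.900,10.100] diag=41.799

A = translate([-7.6, 1.8, -9.4]) cube([2.1, 10.2, 11.6]) → bbox [-7.6,1.8,-9.4] .. [-5.5,12,2.2]
B = sphere(r=7.9) → bbox [-7.9,-7.9,-7.9] .. [7.9,7.9,7.9]
lo = A.lo+B.lo = [-7.6-7.9, 1.8-7.9, -9.4-7.9] = [-15.500,-6.100,-17.300]
hi = A.hi+B.hi = [-5.5+7.9, 12+7.9, 2.2+7.9] = [2.400,19.900,10.100]
diag = √(17.9²+26²+27.4²) = √1747.17 = 41.799


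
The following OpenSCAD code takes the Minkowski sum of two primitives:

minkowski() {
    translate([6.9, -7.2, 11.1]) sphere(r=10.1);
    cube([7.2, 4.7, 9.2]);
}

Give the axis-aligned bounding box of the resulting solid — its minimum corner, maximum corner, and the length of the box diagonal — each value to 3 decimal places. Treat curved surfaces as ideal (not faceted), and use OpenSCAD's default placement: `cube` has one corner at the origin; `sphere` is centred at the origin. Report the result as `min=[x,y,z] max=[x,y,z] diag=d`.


A = translate([6.9, -7.2, 11.1]) sphere(r=10.1) → bbox [-3.2,-17.3,1] .. [17,2.9,21.2]
B = cube([7.2, 4.7, 9.2]) → bbox [0,0,0] .. [7.2,4.7,9.2]
lo = A.lo+B.lo = [-3.2+0, -17.3+0, 1+0] = [-3.200,-17.300,1.000]
hi = A.hi+B.hi = [17+7.2, 2.9+4.7, 21.2+9.2] = [24.200,7.600,30.400]
diag = √(27.4²+24.9²+29.4²) = √2235.13 = 47.277

min=[-3.200,-17.300,1.000] max=[24.200,7.600,30.400] diag=47.277


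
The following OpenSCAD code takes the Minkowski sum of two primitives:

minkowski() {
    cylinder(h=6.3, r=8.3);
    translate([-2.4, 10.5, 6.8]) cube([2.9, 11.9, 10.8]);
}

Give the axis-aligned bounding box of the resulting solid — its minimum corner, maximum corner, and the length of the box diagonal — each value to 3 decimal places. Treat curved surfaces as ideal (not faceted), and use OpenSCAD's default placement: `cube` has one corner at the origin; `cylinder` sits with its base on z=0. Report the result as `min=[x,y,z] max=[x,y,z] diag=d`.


min=[-10.700,2.200,6.800] max=[8.800,30.700,23.900] diag=38.535

A = translate([-2.4, 10.5, 6.8]) cube([2.9, 11.9, 10.8]) → bbox [-2.4,10.5,6.8] .. [0.5,22.4,17.6]
B = cylinder(h=6.3, r=8.3) → bbox [-8.3,-8.3,0] .. [8.3,8.3,6.3]
lo = A.lo+B.lo = [-2.4-8.3, 10.5-8.3, 6.8+0] = [-10.700,2.200,6.800]
hi = A.hi+B.hi = [0.5+8.3, 22.4+8.3, 17.6+6.3] = [8.800,30.700,23.900]
diag = √(19.5²+28.5²+17.1²) = √1484.91 = 38.535


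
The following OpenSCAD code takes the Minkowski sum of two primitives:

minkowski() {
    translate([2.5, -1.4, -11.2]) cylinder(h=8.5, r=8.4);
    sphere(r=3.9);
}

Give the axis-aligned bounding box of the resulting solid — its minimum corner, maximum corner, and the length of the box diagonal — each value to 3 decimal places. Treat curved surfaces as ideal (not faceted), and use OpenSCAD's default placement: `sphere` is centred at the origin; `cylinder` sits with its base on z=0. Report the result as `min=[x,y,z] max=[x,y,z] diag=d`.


A = translate([2.5, -1.4, -11.2]) cylinder(h=8.5, r=8.4) → bbox [-5.9,-9.8,-11.2] .. [10.9,7,-2.7]
B = sphere(r=3.9) → bbox [-3.9,-3.9,-3.9] .. [3.9,3.9,3.9]
lo = A.lo+B.lo = [-5.9-3.9, -9.8-3.9, -11.2-3.9] = [-9.800,-13.700,-15.100]
hi = A.hi+B.hi = [10.9+3.9, 7+3.9, -2.7+3.9] = [14.800,10.900,1.200]
diag = √(24.6²+24.6²+16.3²) = √1476.01 = 38.419

min=[-9.800,-13.700,-15.100] max=[14.800,10.900,1.200] diag=38.419


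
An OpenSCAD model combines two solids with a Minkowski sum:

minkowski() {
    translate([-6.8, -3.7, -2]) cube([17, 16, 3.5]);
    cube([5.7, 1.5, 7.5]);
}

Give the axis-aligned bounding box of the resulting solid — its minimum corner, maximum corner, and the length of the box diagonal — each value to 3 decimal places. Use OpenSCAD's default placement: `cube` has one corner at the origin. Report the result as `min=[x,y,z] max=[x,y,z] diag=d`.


A = translate([-6.8, -3.7, -2]) cube([17, 16, 3.5]) → bbox [-6.8,-3.7,-2] .. [10.2,12.3,1.5]
B = cube([5.7, 1.5, 7.5]) → bbox [0,0,0] .. [5.7,1.5,7.5]
lo = A.lo+B.lo = [-6.8+0, -3.7+0, -2+0] = [-6.800,-3.700,-2.000]
hi = A.hi+B.hi = [10.2+5.7, 12.3+1.5, 1.5+7.5] = [15.900,13.800,9.000]
diag = √(22.7²+17.5²+11²) = √942.54 = 30.701

min=[-6.800,-3.700,-2.000] max=[15.900,13.800,9.000] diag=30.701


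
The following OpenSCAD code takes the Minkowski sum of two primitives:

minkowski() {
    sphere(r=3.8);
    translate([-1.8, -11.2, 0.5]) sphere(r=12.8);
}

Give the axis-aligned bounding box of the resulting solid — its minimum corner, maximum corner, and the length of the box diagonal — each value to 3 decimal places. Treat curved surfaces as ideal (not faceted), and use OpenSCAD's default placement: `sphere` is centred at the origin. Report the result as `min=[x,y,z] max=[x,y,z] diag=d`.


min=[-18.400,-27.800,-16.100] max=[14.800,5.400,17.100] diag=57.504

A = translate([-1.8, -11.2, 0.5]) sphere(r=12.8) → bbox [-14.6,-24,-12.3] .. [11,1.6,13.3]
B = sphere(r=3.8) → bbox [-3.8,-3.8,-3.8] .. [3.8,3.8,3.8]
lo = A.lo+B.lo = [-14.6-3.8, -24-3.8, -12.3-3.8] = [-18.400,-27.800,-16.100]
hi = A.hi+B.hi = [11+3.8, 1.6+3.8, 13.3+3.8] = [14.800,5.400,17.100]
diag = √(33.2²+33.2²+33.2²) = √3306.72 = 57.504


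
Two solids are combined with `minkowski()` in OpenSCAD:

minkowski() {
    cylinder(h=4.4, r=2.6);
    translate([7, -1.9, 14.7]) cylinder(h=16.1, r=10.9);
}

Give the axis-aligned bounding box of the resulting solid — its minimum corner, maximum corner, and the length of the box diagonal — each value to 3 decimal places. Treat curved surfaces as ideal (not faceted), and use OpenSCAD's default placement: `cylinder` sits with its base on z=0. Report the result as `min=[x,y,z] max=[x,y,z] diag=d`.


min=[-6.500,-15.400,14.700] max=[20.500,11.600,35.200] diag=43.339

A = translate([7, -1.9, 14.7]) cylinder(h=16.1, r=10.9) → bbox [-3.9,-12.8,14.7] .. [17.9,9,30.8]
B = cylinder(h=4.4, r=2.6) → bbox [-2.6,-2.6,0] .. [2.6,2.6,4.4]
lo = A.lo+B.lo = [-3.9-2.6, -12.8-2.6, 14.7+0] = [-6.500,-15.400,14.700]
hi = A.hi+B.hi = [17.9+2.6, 9+2.6, 30.8+4.4] = [20.500,11.600,35.200]
diag = √(27²+27²+20.5²) = √1878.25 = 43.339


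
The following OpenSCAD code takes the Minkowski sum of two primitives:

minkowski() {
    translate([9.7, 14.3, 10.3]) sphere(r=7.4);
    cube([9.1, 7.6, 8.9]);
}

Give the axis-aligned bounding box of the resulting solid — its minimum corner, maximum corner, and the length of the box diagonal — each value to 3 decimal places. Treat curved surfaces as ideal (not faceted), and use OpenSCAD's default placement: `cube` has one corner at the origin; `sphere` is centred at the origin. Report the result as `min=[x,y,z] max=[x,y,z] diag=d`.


min=[2.300,6.900,2.900] max=[26.200,29.300,26.600] diag=40.431

A = translate([9.7, 14.3, 10.3]) sphere(r=7.4) → bbox [2.3,6.9,2.9] .. [17.1,21.7,17.7]
B = cube([9.1, 7.6, 8.9]) → bbox [0,0,0] .. [9.1,7.6,8.9]
lo = A.lo+B.lo = [2.3+0, 6.9+0, 2.9+0] = [2.300,6.900,2.900]
hi = A.hi+B.hi = [17.1+9.1, 21.7+7.6, 17.7+8.9] = [26.200,29.300,26.600]
diag = √(23.9²+22.4²+23.7²) = √1634.66 = 40.431


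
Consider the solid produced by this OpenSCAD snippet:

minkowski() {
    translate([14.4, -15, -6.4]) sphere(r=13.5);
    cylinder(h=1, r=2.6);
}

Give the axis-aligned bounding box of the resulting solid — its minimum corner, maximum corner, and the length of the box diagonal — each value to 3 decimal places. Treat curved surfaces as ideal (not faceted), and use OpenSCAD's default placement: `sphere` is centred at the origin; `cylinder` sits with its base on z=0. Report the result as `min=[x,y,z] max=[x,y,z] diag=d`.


min=[-1.700,-31.100,-19.900] max=[30.500,1.100,8.100] diag=53.457

A = translate([14.4, -15, -6.4]) sphere(r=13.5) → bbox [0.9,-28.5,-19.9] .. [27.9,-1.5,7.1]
B = cylinder(h=1, r=2.6) → bbox [-2.6,-2.6,0] .. [2.6,2.6,1]
lo = A.lo+B.lo = [0.9-2.6, -28.5-2.6, -19.9+0] = [-1.700,-31.100,-19.900]
hi = A.hi+B.hi = [27.9+2.6, -1.5+2.6, 7.1+1] = [30.500,1.100,8.100]
diag = √(32.2²+32.2²+28²) = √2857.68 = 53.457


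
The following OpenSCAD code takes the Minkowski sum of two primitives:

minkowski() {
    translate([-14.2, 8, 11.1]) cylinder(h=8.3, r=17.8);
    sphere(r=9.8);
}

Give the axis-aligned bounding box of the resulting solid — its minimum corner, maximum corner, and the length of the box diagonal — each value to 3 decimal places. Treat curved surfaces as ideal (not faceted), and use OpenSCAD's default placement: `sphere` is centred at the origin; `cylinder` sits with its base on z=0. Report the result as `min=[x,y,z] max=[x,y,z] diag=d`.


A = translate([-14.2, 8, 11.1]) cylinder(h=8.3, r=17.8) → bbox [-32,-9.8,11.1] .. [3.6,25.8,19.4]
B = sphere(r=9.8) → bbox [-9.8,-9.8,-9.8] .. [9.8,9.8,9.8]
lo = A.lo+B.lo = [-32-9.8, -9.8-9.8, 11.1-9.8] = [-41.800,-19.600,1.300]
hi = A.hi+B.hi = [3.6+9.8, 25.8+9.8, 19.4+9.8] = [13.400,35.600,29.200]
diag = √(55.2²+55.2²+27.9²) = √6872.49 = 82.900

min=[-41.800,-19.600,1.300] max=[13.400,35.600,29.200] diag=82.900


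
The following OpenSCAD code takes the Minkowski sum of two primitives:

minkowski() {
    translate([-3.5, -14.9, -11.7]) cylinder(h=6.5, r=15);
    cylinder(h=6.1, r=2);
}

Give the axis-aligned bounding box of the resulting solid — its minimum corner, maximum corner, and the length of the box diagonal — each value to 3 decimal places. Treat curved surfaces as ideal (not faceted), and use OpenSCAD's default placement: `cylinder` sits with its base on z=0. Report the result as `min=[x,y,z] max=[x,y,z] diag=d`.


A = translate([-3.5, -14.9, -11.7]) cylinder(h=6.5, r=15) → bbox [-18.5,-29.9,-11.7] .. [11.5,0.1,-5.2]
B = cylinder(h=6.1, r=2) → bbox [-2,-2,0] .. [2,2,6.1]
lo = A.lo+B.lo = [-18.5-2, -29.9-2, -11.7+0] = [-20.500,-31.900,-11.700]
hi = A.hi+B.hi = [11.5+2, 0.1+2, -5.2+6.1] = [13.500,2.100,0.900]
diag = √(34²+34²+12.6²) = √2470.76 = 49.707

min=[-20.500,-31.900,-11.700] max=[13.500,2.100,0.900] diag=49.707


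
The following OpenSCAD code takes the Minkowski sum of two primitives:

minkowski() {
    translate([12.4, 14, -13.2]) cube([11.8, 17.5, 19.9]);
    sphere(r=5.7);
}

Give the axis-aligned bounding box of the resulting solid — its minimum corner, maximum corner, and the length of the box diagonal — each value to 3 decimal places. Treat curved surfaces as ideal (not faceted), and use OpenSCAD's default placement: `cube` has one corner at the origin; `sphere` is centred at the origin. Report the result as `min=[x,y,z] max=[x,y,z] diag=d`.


min=[6.700,8.300,-18.900] max=[29.900,37.200,12.400] diag=48.509

A = translate([12.4, 14, -13.2]) cube([11.8, 17.5, 19.9]) → bbox [12.4,14,-13.2] .. [24.2,31.5,6.7]
B = sphere(r=5.7) → bbox [-5.7,-5.7,-5.7] .. [5.7,5.7,5.7]
lo = A.lo+B.lo = [12.4-5.7, 14-5.7, -13.2-5.7] = [6.700,8.300,-18.900]
hi = A.hi+B.hi = [24.2+5.7, 31.5+5.7, 6.7+5.7] = [29.900,37.200,12.400]
diag = √(23.2²+28.9²+31.3²) = √2353.14 = 48.509


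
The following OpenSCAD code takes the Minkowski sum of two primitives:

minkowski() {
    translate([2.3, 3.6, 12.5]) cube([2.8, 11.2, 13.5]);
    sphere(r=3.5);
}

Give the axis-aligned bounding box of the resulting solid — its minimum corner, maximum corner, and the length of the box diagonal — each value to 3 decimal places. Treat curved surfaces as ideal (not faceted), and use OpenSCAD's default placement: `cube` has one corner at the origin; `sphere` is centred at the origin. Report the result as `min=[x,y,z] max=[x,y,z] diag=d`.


A = translate([2.3, 3.6, 12.5]) cube([2.8, 11.2, 13.5]) → bbox [2.3,3.6,12.5] .. [5.1,14.8,26]
B = sphere(r=3.5) → bbox [-3.5,-3.5,-3.5] .. [3.5,3.5,3.5]
lo = A.lo+B.lo = [2.3-3.5, 3.6-3.5, 12.5-3.5] = [-1.200,0.100,9.000]
hi = A.hi+B.hi = [5.1+3.5, 14.8+3.5, 26+3.5] = [8.600,18.300,29.500]
diag = √(9.8²+18.2²+20.5²) = √847.53 = 29.112

min=[-1.200,0.100,9.000] max=[8.600,18.300,29.500] diag=29.112


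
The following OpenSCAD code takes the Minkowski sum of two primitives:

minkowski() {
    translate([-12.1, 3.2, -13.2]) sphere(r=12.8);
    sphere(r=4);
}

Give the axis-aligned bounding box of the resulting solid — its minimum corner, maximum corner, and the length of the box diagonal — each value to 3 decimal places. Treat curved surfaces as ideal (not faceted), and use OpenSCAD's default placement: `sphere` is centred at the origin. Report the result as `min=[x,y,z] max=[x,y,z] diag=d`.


min=[-28.900,-13.600,-30.000] max=[4.700,20.000,3.600] diag=58.197

A = translate([-12.1, 3.2, -13.2]) sphere(r=12.8) → bbox [-24.9,-9.6,-26] .. [0.7,16,-0.4]
B = sphere(r=4) → bbox [-4,-4,-4] .. [4,4,4]
lo = A.lo+B.lo = [-24.9-4, -9.6-4, -26-4] = [-28.900,-13.600,-30.000]
hi = A.hi+B.hi = [0.7+4, 16+4, -0.4+4] = [4.700,20.000,3.600]
diag = √(33.6²+33.6²+33.6²) = √3386.88 = 58.197


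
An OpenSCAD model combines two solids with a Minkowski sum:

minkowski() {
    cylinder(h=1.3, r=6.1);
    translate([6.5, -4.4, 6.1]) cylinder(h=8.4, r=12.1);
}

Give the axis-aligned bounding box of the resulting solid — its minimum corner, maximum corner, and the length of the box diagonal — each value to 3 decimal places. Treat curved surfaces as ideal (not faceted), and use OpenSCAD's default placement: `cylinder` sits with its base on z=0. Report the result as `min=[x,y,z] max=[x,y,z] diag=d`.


min=[-11.700,-22.600,6.100] max=[24.700,13.800,15.800] diag=52.383

A = translate([6.5, -4.4, 6.1]) cylinder(h=8.4, r=12.1) → bbox [-5.6,-16.5,6.1] .. [18.6,7.7,14.5]
B = cylinder(h=1.3, r=6.1) → bbox [-6.1,-6.1,0] .. [6.1,6.1,1.3]
lo = A.lo+B.lo = [-5.6-6.1, -16.5-6.1, 6.1+0] = [-11.700,-22.600,6.100]
hi = A.hi+B.hi = [18.6+6.1, 7.7+6.1, 14.5+1.3] = [24.700,13.800,15.800]
diag = √(36.4²+36.4²+9.7²) = √2744.01 = 52.383


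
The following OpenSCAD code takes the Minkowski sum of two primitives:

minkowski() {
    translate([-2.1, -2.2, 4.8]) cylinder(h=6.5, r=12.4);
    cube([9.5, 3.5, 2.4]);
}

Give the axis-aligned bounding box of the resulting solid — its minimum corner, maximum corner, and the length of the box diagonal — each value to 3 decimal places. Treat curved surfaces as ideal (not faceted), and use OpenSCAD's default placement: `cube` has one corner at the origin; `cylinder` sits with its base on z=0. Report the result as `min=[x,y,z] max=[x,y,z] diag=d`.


min=[-14.500,-14.600,4.800] max=[19.800,13.700,13.700] diag=45.350

A = translate([-2.1, -2.2, 4.8]) cylinder(h=6.5, r=12.4) → bbox [-14.5,-14.6,4.8] .. [10.3,10.2,11.3]
B = cube([9.5, 3.5, 2.4]) → bbox [0,0,0] .. [9.5,3.5,2.4]
lo = A.lo+B.lo = [-14.5+0, -14.6+0, 4.8+0] = [-14.500,-14.600,4.800]
hi = A.hi+B.hi = [10.3+9.5, 10.2+3.5, 11.3+2.4] = [19.800,13.700,13.700]
diag = √(34.3²+28.3²+8.9²) = √2056.59 = 45.350


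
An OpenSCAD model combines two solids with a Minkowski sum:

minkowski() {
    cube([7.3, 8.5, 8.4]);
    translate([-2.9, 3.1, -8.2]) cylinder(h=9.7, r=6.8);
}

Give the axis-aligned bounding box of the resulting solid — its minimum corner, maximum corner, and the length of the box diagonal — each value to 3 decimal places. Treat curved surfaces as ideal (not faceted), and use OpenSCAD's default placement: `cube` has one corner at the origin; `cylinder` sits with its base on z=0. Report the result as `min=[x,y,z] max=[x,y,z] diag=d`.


min=[-9.700,-3.700,-8.200] max=[11.200,18.400,9.900] diag=35.395

A = translate([-2.9, 3.1, -8.2]) cylinder(h=9.7, r=6.8) → bbox [-9.7,-3.7,-8.2] .. [3.9,9.9,1.5]
B = cube([7.3, 8.5, 8.4]) → bbox [0,0,0] .. [7.3,8.5,8.4]
lo = A.lo+B.lo = [-9.7+0, -3.7+0, -8.2+0] = [-9.700,-3.700,-8.200]
hi = A.hi+B.hi = [3.9+7.3, 9.9+8.5, 1.5+8.4] = [11.200,18.400,9.900]
diag = √(20.9²+22.1²+18.1²) = √1252.83 = 35.395


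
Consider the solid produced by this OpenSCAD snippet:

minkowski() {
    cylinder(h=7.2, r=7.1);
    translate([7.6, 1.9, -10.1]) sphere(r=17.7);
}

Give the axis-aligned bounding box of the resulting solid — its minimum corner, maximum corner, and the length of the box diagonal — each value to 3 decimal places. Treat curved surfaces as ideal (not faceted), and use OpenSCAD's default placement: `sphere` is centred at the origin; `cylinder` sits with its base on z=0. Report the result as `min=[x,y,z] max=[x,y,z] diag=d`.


min=[-17.200,-22.900,-27.800] max=[32.400,26.700,14.800] diag=82.068

A = translate([7.6, 1.9, -10.1]) sphere(r=17.7) → bbox [-10.1,-15.8,-27.8] .. [25.3,19.6,7.6]
B = cylinder(h=7.2, r=7.1) → bbox [-7.1,-7.1,0] .. [7.1,7.1,7.2]
lo = A.lo+B.lo = [-10.1-7.1, -15.8-7.1, -27.8+0] = [-17.200,-22.900,-27.800]
hi = A.hi+B.hi = [25.3+7.1, 19.6+7.1, 7.6+7.2] = [32.400,26.700,14.800]
diag = √(49.6²+49.6²+42.6²) = √6735.08 = 82.068


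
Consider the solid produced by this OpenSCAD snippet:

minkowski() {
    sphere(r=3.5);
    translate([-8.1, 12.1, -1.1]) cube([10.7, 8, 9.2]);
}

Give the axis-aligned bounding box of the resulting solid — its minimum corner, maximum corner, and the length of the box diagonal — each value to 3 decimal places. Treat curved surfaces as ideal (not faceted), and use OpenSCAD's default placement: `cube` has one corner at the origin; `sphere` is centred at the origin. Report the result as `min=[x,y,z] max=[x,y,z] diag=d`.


A = translate([-8.1, 12.1, -1.1]) cube([10.7, 8, 9.2]) → bbox [-8.1,12.1,-1.1] .. [2.6,20.1,8.1]
B = sphere(r=3.5) → bbox [-3.5,-3.5,-3.5] .. [3.5,3.5,3.5]
lo = A.lo+B.lo = [-8.1-3.5, 12.1-3.5, -1.1-3.5] = [-11.600,8.600,-4.600]
hi = A.hi+B.hi = [2.6+3.5, 20.1+3.5, 8.1+3.5] = [6.100,23.600,11.600]
diag = √(17.7²+15²+16.2²) = √800.73 = 28.297

min=[-11.600,8.600,-4.600] max=[6.100,23.600,11.600] diag=28.297


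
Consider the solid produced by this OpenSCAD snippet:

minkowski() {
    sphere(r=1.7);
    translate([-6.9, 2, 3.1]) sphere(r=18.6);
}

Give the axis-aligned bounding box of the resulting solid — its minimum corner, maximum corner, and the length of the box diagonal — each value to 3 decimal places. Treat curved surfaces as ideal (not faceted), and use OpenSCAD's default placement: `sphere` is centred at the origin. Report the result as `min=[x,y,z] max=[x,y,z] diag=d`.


A = translate([-6.9, 2, 3.1]) sphere(r=18.6) → bbox [-25.5,-16.6,-15.5] .. [11.7,20.6,21.7]
B = sphere(r=1.7) → bbox [-1.7,-1.7,-1.7] .. [1.7,1.7,1.7]
lo = A.lo+B.lo = [-25.5-1.7, -16.6-1.7, -15.5-1.7] = [-27.200,-18.300,-17.200]
hi = A.hi+B.hi = [11.7+1.7, 20.6+1.7, 21.7+1.7] = [13.400,22.300,23.400]
diag = √(40.6²+40.6²+40.6²) = √4945.08 = 70.321

min=[-27.200,-18.300,-17.200] max=[13.400,22.300,23.400] diag=70.321


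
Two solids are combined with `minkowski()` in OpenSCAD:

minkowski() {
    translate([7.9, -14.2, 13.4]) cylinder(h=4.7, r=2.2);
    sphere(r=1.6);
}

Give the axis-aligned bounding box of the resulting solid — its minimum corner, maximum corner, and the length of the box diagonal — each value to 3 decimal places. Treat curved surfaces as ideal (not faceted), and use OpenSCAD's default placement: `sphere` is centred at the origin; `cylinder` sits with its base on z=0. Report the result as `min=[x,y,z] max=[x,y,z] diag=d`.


A = translate([7.9, -14.2, 13.4]) cylinder(h=4.7, r=2.2) → bbox [5.7,-16.4,13.4] .. [10.1,-12,18.1]
B = sphere(r=1.6) → bbox [-1.6,-1.6,-1.6] .. [1.6,1.6,1.6]
lo = A.lo+B.lo = [5.7-1.6, -16.4-1.6, 13.4-1.6] = [4.100,-18.000,11.800]
hi = A.hi+B.hi = [10.1+1.6, -12+1.6, 18.1+1.6] = [11.700,-10.400,19.700]
diag = √(7.6²+7.6²+7.9²) = √177.93 = 13.339

min=[4.100,-18.000,11.800] max=[11.700,-10.400,19.700] diag=13.339


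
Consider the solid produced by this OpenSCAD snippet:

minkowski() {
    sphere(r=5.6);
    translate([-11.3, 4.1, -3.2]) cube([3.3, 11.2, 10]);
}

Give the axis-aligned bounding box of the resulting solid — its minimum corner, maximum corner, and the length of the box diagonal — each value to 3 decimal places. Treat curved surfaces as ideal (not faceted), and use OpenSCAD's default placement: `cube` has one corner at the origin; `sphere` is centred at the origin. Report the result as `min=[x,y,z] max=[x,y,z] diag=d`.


min=[-16.900,-1.500,-8.800] max=[-2.400,20.900,12.400] diag=34.080

A = translate([-11.3, 4.1, -3.2]) cube([3.3, 11.2, 10]) → bbox [-11.3,4.1,-3.2] .. [-8,15.3,6.8]
B = sphere(r=5.6) → bbox [-5.6,-5.6,-5.6] .. [5.6,5.6,5.6]
lo = A.lo+B.lo = [-11.3-5.6, 4.1-5.6, -3.2-5.6] = [-16.900,-1.500,-8.800]
hi = A.hi+B.hi = [-8+5.6, 15.3+5.6, 6.8+5.6] = [-2.400,20.900,12.400]
diag = √(14.5²+22.4²+21.2²) = √1161.45 = 34.080


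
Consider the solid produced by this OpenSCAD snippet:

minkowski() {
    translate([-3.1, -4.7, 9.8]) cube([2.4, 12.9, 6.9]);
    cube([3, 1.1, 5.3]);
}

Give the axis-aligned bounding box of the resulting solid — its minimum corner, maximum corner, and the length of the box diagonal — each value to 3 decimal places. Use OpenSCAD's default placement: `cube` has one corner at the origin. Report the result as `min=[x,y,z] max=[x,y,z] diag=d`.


min=[-3.100,-4.700,9.800] max=[2.300,9.300,22.000] diag=19.339

A = translate([-3.1, -4.7, 9.8]) cube([2.4, 12.9, 6.9]) → bbox [-3.1,-4.7,9.8] .. [-0.7,8.2,16.7]
B = cube([3, 1.1, 5.3]) → bbox [0,0,0] .. [3,1.1,5.3]
lo = A.lo+B.lo = [-3.1+0, -4.7+0, 9.8+0] = [-3.100,-4.700,9.800]
hi = A.hi+B.hi = [-0.7+3, 8.2+1.1, 16.7+5.3] = [2.300,9.300,22.000]
diag = √(5.4²+14²+12.2²) = √374 = 19.339


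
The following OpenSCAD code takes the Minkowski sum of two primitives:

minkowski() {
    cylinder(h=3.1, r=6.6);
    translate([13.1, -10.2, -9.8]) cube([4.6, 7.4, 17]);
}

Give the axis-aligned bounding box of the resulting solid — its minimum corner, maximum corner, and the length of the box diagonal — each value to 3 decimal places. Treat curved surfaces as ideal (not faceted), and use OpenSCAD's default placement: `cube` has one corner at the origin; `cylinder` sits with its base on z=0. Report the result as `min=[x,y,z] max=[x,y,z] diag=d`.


A = translate([13.1, -10.2, -9.8]) cube([4.6, 7.4, 17]) → bbox [13.1,-10.2,-9.8] .. [17.7,-2.8,7.2]
B = cylinder(h=3.1, r=6.6) → bbox [-6.6,-6.6,0] .. [6.6,6.6,3.1]
lo = A.lo+B.lo = [13.1-6.6, -10.2-6.6, -9.8+0] = [6.500,-16.800,-9.800]
hi = A.hi+B.hi = [17.7+6.6, -2.8+6.6, 7.2+3.1] = [24.300,3.800,10.300]
diag = √(17.8²+20.6²+20.1²) = √1145.21 = 33.841

min=[6.500,-16.800,-9.800] max=[24.300,3.800,10.300] diag=33.841


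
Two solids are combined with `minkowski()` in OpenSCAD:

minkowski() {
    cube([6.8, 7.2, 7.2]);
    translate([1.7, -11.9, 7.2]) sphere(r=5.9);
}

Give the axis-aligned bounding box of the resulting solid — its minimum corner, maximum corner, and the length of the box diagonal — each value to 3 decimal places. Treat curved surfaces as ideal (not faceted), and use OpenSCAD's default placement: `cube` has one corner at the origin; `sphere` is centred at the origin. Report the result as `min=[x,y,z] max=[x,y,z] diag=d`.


min=[-4.200,-17.800,1.300] max=[14.400,1.200,20.300] diag=32.680

A = translate([1.7, -11.9, 7.2]) sphere(r=5.9) → bbox [-4.2,-17.8,1.3] .. [7.6,-6,13.1]
B = cube([6.8, 7.2, 7.2]) → bbox [0,0,0] .. [6.8,7.2,7.2]
lo = A.lo+B.lo = [-4.2+0, -17.8+0, 1.3+0] = [-4.200,-17.800,1.300]
hi = A.hi+B.hi = [7.6+6.8, -6+7.2, 13.1+7.2] = [14.400,1.200,20.300]
diag = √(18.6²+19²+19²) = √1067.96 = 32.680


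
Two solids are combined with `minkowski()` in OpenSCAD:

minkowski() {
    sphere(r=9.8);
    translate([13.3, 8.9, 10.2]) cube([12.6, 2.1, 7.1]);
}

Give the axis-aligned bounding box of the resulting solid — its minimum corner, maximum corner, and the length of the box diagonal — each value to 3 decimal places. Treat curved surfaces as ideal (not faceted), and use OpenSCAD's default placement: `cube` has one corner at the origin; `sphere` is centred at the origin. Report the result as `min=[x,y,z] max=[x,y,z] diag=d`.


min=[3.500,-0.900,0.400] max=[35.700,20.800,27.100] diag=47.123

A = translate([13.3, 8.9, 10.2]) cube([12.6, 2.1, 7.1]) → bbox [13.3,8.9,10.2] .. [25.9,11,17.3]
B = sphere(r=9.8) → bbox [-9.8,-9.8,-9.8] .. [9.8,9.8,9.8]
lo = A.lo+B.lo = [13.3-9.8, 8.9-9.8, 10.2-9.8] = [3.500,-0.900,0.400]
hi = A.hi+B.hi = [25.9+9.8, 11+9.8, 17.3+9.8] = [35.700,20.800,27.100]
diag = √(32.2²+21.7²+26.7²) = √2220.62 = 47.123


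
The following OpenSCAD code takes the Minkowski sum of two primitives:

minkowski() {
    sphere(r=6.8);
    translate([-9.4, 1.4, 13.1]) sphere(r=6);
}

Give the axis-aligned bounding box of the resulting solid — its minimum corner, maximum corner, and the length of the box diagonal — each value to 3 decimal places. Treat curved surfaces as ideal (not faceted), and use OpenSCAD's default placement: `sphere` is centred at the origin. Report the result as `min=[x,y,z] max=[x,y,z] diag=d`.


A = translate([-9.4, 1.4, 13.1]) sphere(r=6) → bbox [-15.4,-4.6,7.1] .. [-3.4,7.4,19.1]
B = sphere(r=6.8) → bbox [-6.8,-6.8,-6.8] .. [6.8,6.8,6.8]
lo = A.lo+B.lo = [-15.4-6.8, -4.6-6.8, 7.1-6.8] = [-22.200,-11.400,0.300]
hi = A.hi+B.hi = [-3.4+6.8, 7.4+6.8, 19.1+6.8] = [3.400,14.200,25.900]
diag = √(25.6²+25.6²+25.6²) = √1966.08 = 44.341

min=[-22.200,-11.400,0.300] max=[3.400,14.200,25.900] diag=44.341


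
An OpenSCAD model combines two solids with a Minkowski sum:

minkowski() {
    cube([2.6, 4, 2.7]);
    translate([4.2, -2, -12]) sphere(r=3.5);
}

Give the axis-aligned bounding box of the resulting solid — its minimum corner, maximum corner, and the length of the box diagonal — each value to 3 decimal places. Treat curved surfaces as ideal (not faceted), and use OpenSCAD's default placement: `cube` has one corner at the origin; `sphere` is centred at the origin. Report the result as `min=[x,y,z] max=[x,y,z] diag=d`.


min=[0.700,-5.500,-15.500] max=[10.300,5.500,-5.800] diag=17.529

A = translate([4.2, -2, -12]) sphere(r=3.5) → bbox [0.7,-5.5,-15.5] .. [7.7,1.5,-8.5]
B = cube([2.6, 4, 2.7]) → bbox [0,0,0] .. [2.6,4,2.7]
lo = A.lo+B.lo = [0.7+0, -5.5+0, -15.5+0] = [0.700,-5.500,-15.500]
hi = A.hi+B.hi = [7.7+2.6, 1.5+4, -8.5+2.7] = [10.300,5.500,-5.800]
diag = √(9.6²+11²+9.7²) = √307.25 = 17.529


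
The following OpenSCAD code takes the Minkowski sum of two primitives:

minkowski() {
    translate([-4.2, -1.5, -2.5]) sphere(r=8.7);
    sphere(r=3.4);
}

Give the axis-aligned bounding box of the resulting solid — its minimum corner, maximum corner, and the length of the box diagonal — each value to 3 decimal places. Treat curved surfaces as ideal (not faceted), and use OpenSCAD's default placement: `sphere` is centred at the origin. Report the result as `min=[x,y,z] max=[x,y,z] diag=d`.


A = translate([-4.2, -1.5, -2.5]) sphere(r=8.7) → bbox [-12.9,-10.2,-11.2] .. [4.5,7.2,6.2]
B = sphere(r=3.4) → bbox [-3.4,-3.4,-3.4] .. [3.4,3.4,3.4]
lo = A.lo+B.lo = [-12.9-3.4, -10.2-3.4, -11.2-3.4] = [-16.300,-13.600,-14.600]
hi = A.hi+B.hi = [4.5+3.4, 7.2+3.4, 6.2+3.4] = [7.900,10.600,9.600]
diag = √(24.2²+24.2²+24.2²) = √1756.92 = 41.916

min=[-16.300,-13.600,-14.600] max=[7.900,10.600,9.600] diag=41.916


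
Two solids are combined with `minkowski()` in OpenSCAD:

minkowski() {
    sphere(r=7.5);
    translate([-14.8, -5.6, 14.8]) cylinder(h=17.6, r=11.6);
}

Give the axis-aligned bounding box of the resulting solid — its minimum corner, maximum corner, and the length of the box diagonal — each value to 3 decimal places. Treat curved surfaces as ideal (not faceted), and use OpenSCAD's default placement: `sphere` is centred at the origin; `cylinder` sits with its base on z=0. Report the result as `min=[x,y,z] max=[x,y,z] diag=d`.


A = translate([-14.8, -5.6, 14.8]) cylinder(h=17.6, r=11.6) → bbox [-26.4,-17.2,14.8] .. [-3.2,6,32.4]
B = sphere(r=7.5) → bbox [-7.5,-7.5,-7.5] .. [7.5,7.5,7.5]
lo = A.lo+B.lo = [-26.4-7.5, -17.2-7.5, 14.8-7.5] = [-33.900,-24.700,7.300]
hi = A.hi+B.hi = [-3.2+7.5, 6+7.5, 32.4+7.5] = [4.300,13.500,39.900]
diag = √(38.2²+38.2²+32.6²) = √3981.24 = 63.097

min=[-33.900,-24.700,7.300] max=[4.300,13.500,39.900] diag=63.097


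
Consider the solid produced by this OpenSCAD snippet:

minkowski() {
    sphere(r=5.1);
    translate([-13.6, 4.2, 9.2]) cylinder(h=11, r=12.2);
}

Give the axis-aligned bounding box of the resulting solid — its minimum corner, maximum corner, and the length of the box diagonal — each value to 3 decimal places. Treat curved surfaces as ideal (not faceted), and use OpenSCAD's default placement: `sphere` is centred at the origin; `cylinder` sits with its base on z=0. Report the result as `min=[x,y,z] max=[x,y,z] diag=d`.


A = translate([-13.6, 4.2, 9.2]) cylinder(h=11, r=12.2) → bbox [-25.8,-8,9.2] .. [-1.4,16.4,20.2]
B = sphere(r=5.1) → bbox [-5.1,-5.1,-5.1] .. [5.1,5.1,5.1]
lo = A.lo+B.lo = [-25.8-5.1, -8-5.1, 9.2-5.1] = [-30.900,-13.100,4.100]
hi = A.hi+B.hi = [-1.4+5.1, 16.4+5.1, 20.2+5.1] = [3.700,21.500,25.300]
diag = √(34.6²+34.6²+21.2²) = √2843.76 = 53.327

min=[-30.900,-13.100,4.100] max=[3.700,21.500,25.300] diag=53.327


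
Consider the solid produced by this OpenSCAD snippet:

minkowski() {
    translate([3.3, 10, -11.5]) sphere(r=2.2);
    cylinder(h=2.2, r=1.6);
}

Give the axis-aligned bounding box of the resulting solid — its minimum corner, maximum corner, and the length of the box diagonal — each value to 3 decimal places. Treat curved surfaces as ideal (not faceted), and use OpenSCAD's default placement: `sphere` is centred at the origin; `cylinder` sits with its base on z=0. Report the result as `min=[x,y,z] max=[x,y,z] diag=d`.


min=[-0.500,6.200,-13.700] max=[7.100,13.800,-7.100] diag=12.613

A = translate([3.3, 10, -11.5]) sphere(r=2.2) → bbox [1.1,7.8,-13.7] .. [5.5,12.2,-9.3]
B = cylinder(h=2.2, r=1.6) → bbox [-1.6,-1.6,0] .. [1.6,1.6,2.2]
lo = A.lo+B.lo = [1.1-1.6, 7.8-1.6, -13.7+0] = [-0.500,6.200,-13.700]
hi = A.hi+B.hi = [5.5+1.6, 12.2+1.6, -9.3+2.2] = [7.100,13.800,-7.100]
diag = √(7.6²+7.6²+6.6²) = √159.08 = 12.613
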